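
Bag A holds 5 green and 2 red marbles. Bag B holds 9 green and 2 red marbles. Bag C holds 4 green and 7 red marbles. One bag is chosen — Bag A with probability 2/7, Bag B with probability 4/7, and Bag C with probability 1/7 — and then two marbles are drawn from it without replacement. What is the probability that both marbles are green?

From Bag A: P(both green) = (5/7)(4/6) = 10/21.
From Bag B: P(both green) = (9/11)(8/10) = 36/55.
From Bag C: P(both green) = (4/11)(3/10) = 6/55.
Total probability = (2/7)(10/21) + (4/7)(36/55) + (1/7)(6/55) = 850/1617.

850/1617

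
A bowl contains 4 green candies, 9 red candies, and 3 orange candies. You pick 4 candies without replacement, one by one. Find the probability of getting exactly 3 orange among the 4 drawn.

1/140

One ordering (orange drawn first) has probability 3/16 × 2/15 × 1/14 × 13/13 = 78/43680 = 1/560.
There are C(4,3) = 4 such orderings, each equally likely, so P = 4 × 1/560 = 1/140.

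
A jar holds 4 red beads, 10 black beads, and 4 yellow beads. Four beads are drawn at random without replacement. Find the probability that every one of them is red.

P(all red) = 4/18 × 3/17 × 2/16 × 1/15 = 24/73440 = 1/3060.

1/3060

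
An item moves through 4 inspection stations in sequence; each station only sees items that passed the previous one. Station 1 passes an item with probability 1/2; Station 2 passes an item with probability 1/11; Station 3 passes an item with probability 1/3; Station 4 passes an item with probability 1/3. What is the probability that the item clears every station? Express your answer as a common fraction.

1/198

Multiplying along the chain,
P = 1/2 × 1/11 × 1/3 × 1/3 = 1/198.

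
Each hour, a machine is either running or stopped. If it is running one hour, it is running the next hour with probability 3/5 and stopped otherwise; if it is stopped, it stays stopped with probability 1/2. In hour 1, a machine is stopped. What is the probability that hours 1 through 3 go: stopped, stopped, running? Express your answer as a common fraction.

1/4

Hour 1 is given. For each transition, use the conditional probability from the current state:
P(stopped | stopped) = 1/2; P(running | stopped) = 1/2.
P = 1/2 × 1/2 = 1/4.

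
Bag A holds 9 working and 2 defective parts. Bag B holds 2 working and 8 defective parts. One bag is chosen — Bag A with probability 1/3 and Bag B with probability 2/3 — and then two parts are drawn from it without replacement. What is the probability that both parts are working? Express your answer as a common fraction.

From Bag A: P(both working) = (9/11)(8/10) = 36/55.
From Bag B: P(both working) = (2/10)(1/9) = 1/45.
Total probability = (1/3)(36/55) + (2/3)(1/45) = 346/1485.

346/1485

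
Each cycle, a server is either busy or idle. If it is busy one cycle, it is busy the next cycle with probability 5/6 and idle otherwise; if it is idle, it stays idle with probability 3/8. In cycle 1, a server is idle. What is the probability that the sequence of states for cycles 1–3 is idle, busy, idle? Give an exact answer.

Cycle 1 is given. For each transition, use the conditional probability from the current state:
P(busy | idle) = 5/8; P(idle | busy) = 1/6.
P = 5/8 × 1/6 = 5/48.

5/48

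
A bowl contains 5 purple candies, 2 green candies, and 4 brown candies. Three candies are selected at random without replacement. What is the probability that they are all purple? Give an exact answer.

2/33

P = 5/11 × 4/10 × 3/9 = 60/990 = 2/33.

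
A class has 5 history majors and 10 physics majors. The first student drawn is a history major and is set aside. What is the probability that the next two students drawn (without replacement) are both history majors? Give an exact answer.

With the first student removed, 4 history majors remain out of 14.
P = 4/14 × 3/13 = 12/182 = 6/91.

6/91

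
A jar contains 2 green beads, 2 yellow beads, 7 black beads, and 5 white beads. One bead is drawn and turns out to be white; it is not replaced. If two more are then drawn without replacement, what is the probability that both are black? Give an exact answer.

After the first draw, 7 of the remaining 15 beads are black.
P = 7/15 × 6/14 = 42/210 = 1/5.

1/5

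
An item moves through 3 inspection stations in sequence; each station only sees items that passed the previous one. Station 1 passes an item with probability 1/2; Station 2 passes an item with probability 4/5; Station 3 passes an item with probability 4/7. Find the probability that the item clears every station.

Each stage is reached only if all earlier stages succeed, so
P = 1/2 × 4/5 × 4/7 = 16/70 = 8/35.

8/35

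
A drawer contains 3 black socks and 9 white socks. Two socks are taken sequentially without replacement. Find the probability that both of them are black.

1/22

P(all black) = 3/12 × 2/11 = 6/132 = 1/22.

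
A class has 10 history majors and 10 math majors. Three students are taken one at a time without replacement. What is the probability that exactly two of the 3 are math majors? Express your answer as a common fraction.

15/38

One ordering (math majors drawn first) has probability 10/20 × 9/19 × 10/18 = 900/6840 = 5/38.
There are C(3,2) = 3 such orderings, each equally likely, so P = 3 × 5/38 = 15/38.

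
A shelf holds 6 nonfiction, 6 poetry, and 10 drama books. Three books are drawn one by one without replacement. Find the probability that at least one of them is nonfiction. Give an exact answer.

7/11

P(no nonfiction) = 16/22 × 15/21 × 14/20 = 3360/9240 = 4/11.
P(at least one) = 1 − 4/11 = 7/11.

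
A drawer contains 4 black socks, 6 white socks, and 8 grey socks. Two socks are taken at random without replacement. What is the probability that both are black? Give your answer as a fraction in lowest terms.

2/51

P = 4/18 × 3/17 = 12/306 = 2/51.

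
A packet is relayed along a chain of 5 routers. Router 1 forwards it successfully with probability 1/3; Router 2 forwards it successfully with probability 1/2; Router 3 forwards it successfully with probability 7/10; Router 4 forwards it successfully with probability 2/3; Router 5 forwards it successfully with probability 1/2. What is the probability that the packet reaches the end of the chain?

7/180

Multiplying along the chain,
P = 1/3 × 1/2 × 7/10 × 2/3 × 1/2 = 14/360 = 7/180.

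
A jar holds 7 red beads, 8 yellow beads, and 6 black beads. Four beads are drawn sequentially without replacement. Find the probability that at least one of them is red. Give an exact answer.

712/855

P(no red) = 14/21 × 13/20 × 12/19 × 11/18 = 24024/143640 = 143/855.
P(at least one) = 1 − 143/855 = 712/855.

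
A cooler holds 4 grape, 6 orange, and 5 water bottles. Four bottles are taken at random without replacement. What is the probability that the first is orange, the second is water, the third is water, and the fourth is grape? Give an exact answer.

4/273

Chain rule:
P = 6/15 × 5/14 × 4/13 × 4/12 = 480/32760 = 4/273.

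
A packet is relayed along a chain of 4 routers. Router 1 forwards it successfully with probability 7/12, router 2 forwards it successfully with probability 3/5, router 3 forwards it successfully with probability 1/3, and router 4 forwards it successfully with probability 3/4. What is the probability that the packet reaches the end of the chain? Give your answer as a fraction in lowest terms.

7/80

The events are sequential, so multiply the conditional probabilities:
P = 7/12 × 3/5 × 1/3 × 3/4 = 63/720 = 7/80.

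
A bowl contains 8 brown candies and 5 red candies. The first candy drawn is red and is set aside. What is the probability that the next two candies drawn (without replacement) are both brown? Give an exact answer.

With the first candy removed, 8 brown remain out of 12.
P = 8/12 × 7/11 = 56/132 = 14/33.

14/33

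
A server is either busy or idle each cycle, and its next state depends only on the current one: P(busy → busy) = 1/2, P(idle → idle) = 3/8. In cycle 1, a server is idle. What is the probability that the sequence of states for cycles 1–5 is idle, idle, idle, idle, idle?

81/4096

Cycle 1 is given. For each transition, use the conditional probability from the current state:
P(idle | idle) = 3/8; P(idle | idle) = 3/8; P(idle | idle) = 3/8; P(idle | idle) = 3/8.
P = 3/8 × 3/8 × 3/8 × 3/8 = 81/4096.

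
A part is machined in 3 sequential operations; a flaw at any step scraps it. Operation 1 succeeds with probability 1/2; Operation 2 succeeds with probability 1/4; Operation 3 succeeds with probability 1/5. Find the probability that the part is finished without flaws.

Multiplying along the chain,
P = 1/2 × 1/4 × 1/5 = 1/40.

1/40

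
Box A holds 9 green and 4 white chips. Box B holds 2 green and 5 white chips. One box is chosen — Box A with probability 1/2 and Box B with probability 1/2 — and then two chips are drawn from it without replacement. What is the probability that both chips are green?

139/546

From Box A: P(both green) = (9/13)(8/12) = 6/13.
From Box B: P(both green) = (2/7)(1/6) = 1/21.
Total probability = (1/2)(6/13) + (1/2)(1/21) = 139/546.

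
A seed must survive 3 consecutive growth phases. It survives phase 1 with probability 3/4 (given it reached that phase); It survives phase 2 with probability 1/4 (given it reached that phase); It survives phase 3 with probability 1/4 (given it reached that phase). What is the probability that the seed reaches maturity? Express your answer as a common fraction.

Multiplying along the chain,
P = 3/4 × 1/4 × 1/4 = 3/64.

3/64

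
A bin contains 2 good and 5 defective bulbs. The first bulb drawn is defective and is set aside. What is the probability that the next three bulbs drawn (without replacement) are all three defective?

After the first draw, 4 of the remaining 6 bulbs are defective.
P = 4/6 × 3/5 × 2/4 = 24/120 = 1/5.

1/5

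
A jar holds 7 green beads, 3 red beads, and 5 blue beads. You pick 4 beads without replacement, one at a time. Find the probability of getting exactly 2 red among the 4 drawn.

66/455

One ordering (red drawn first) has probability 3/15 × 2/14 × 12/13 × 11/12 = 792/32760 = 11/455.
There are C(4,2) = 6 such orderings, each equally likely, so P = 6 × 11/455 = 66/455.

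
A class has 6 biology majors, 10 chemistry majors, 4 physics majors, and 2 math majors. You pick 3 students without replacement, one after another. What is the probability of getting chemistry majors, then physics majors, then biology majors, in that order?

Chain rule:
P = 10/22 × 4/21 × 6/20 = 240/9240 = 2/77.

2/77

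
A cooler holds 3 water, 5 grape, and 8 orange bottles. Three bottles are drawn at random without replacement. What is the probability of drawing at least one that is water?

137/280

P(no water) = 13/16 × 12/15 × 11/14 = 1716/3360 = 143/280.
P(at least one) = 1 − 143/280 = 137/280.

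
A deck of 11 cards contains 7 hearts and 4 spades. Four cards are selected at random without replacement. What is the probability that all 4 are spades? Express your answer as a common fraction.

1/330

P = 4/11 × 3/10 × 2/9 × 1/8 = 24/7920 = 1/330.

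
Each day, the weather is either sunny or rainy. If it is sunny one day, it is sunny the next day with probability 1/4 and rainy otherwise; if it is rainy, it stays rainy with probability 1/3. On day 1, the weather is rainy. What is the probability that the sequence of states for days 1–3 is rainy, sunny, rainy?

Day 1 is given. For each transition, use the conditional probability from the current state:
P(sunny | rainy) = 2/3; P(rainy | sunny) = 3/4.
P = 2/3 × 3/4 = 6/12 = 1/2.

1/2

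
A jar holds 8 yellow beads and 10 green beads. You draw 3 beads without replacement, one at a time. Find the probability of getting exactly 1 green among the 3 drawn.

35/102

One ordering (green drawn first) has probability 10/18 × 8/17 × 7/16 = 560/4896 = 35/306.
There are C(3,1) = 3 such orderings, each equally likely, so P = 3 × 35/306 = 35/102.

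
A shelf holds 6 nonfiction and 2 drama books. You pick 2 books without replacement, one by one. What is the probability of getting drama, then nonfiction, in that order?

Chain rule:
P = 2/8 × 6/7 = 12/56 = 3/14.

3/14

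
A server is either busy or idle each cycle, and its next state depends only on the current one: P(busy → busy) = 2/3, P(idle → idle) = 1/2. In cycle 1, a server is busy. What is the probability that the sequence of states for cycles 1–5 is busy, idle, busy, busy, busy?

2/27

Cycle 1 is given. For each transition, use the conditional probability from the current state:
P(idle | busy) = 1/3; P(busy | idle) = 1/2; P(busy | busy) = 2/3; P(busy | busy) = 2/3.
P = 1/3 × 1/2 × 2/3 × 2/3 = 4/54 = 2/27.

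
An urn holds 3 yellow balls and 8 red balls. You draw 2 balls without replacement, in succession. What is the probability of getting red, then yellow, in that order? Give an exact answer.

Multiply the probability of each draw given the previous ones:
P = 8/11 × 3/10 = 24/110 = 12/55.

12/55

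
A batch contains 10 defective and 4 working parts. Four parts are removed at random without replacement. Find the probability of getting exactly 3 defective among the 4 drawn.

480/1001

One ordering (defective drawn first) has probability 10/14 × 9/13 × 8/12 × 4/11 = 2880/24024 = 120/1001.
There are C(4,3) = 4 such orderings, each equally likely, so P = 4 × 120/1001 = 480/1001.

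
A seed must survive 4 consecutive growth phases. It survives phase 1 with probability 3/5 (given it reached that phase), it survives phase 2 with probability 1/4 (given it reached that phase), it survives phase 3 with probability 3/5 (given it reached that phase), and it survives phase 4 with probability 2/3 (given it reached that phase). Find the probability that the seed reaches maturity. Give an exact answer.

The events are sequential, so multiply the conditional probabilities:
P = 3/5 × 1/4 × 3/5 × 2/3 = 18/300 = 3/50.

3/50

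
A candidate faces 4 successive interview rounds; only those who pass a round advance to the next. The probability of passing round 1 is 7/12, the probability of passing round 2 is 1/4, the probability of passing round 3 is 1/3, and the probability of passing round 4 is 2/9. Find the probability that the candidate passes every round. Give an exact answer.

Multiplying along the chain,
P = 7/12 × 1/4 × 1/3 × 2/9 = 14/1296 = 7/648.

7/648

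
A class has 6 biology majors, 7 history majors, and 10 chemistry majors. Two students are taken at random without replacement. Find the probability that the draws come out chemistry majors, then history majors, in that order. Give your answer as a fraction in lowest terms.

35/253

Each draw changes the counts, so multiply the conditional probabilities along the sequence:
P = 10/23 × 7/22 = 70/506 = 35/253.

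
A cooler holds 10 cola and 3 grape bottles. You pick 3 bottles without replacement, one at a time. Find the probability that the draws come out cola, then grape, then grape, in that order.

5/143

Each draw changes the counts, so multiply the conditional probabilities along the sequence:
P = 10/13 × 3/12 × 2/11 = 60/1716 = 5/143.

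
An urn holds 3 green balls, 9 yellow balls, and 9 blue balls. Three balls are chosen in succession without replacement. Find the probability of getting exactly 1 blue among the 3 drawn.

One ordering (blue drawn first) has probability 9/21 × 12/20 × 11/19 = 1188/7980 = 99/665.
There are C(3,1) = 3 such orderings, each equally likely, so P = 3 × 99/665 = 297/665.

297/665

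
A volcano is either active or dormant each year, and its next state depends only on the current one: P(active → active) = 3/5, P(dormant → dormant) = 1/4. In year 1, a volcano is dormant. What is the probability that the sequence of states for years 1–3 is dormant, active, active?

9/20

Year 1 is given. For each transition, use the conditional probability from the current state:
P(active | dormant) = 3/4; P(active | active) = 3/5.
P = 3/4 × 3/5 = 9/20.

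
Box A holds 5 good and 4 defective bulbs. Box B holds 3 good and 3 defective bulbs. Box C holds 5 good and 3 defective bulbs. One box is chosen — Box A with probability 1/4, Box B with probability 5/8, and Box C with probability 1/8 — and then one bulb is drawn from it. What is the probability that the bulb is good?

From Box A: P(good) = 5/9.
From Box B: P(good) = 3/6.
From Box C: P(good) = 5/8.
Total probability = (1/4)(5/9) + (5/8)(3/6) + (1/8)(5/8) = 305/576.

305/576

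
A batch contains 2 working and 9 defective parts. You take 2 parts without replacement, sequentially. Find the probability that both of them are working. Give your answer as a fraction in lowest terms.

1/55

P = 2/11 × 1/10 = 2/110 = 1/55.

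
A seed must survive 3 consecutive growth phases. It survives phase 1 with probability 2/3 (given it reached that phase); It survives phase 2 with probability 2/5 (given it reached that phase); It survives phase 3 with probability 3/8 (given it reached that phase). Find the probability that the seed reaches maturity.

Each stage is reached only if all earlier stages succeed, so
P = 2/3 × 2/5 × 3/8 = 12/120 = 1/10.

1/10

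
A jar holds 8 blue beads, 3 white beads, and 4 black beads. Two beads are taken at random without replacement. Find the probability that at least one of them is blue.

4/5

P(no blue) = 7/15 × 6/14 = 42/210 = 1/5.
P(at least one) = 1 − 1/5 = 4/5.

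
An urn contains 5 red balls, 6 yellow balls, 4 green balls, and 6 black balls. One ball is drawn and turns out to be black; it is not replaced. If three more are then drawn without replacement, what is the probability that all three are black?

1/114

After the first draw, 5 of the remaining 20 balls are black.
P = 5/20 × 4/19 × 3/18 = 60/6840 = 1/114.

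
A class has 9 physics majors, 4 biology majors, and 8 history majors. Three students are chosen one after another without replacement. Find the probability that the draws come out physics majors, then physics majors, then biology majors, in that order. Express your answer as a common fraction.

24/665

Multiply the probability of each draw given the previous ones:
P = 9/21 × 8/20 × 4/19 = 288/7980 = 24/665.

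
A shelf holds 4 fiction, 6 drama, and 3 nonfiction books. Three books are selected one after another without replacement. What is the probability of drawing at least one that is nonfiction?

P(no nonfiction) = 10/13 × 9/12 × 8/11 = 720/1716 = 60/143.
P(at least one) = 1 − 60/143 = 83/143.

83/143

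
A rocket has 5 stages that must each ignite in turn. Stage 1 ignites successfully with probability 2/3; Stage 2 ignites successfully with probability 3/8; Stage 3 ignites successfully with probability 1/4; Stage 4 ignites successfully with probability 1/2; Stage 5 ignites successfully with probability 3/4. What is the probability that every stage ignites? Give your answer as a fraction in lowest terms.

3/128

Multiplying along the chain,
P = 2/3 × 3/8 × 1/4 × 1/2 × 3/4 = 18/768 = 3/128.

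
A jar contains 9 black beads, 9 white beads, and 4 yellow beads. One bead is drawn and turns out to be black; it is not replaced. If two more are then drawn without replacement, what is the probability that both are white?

6/35

After the first draw, 9 of the remaining 21 beads are white.
P = 9/21 × 8/20 = 72/420 = 6/35.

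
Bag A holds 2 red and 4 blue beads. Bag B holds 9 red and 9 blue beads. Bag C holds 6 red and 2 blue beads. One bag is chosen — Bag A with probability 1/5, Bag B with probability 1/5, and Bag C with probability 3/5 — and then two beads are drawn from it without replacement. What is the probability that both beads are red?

From Bag A: P(both red) = (2/6)(1/5) = 1/15.
From Bag B: P(both red) = (9/18)(8/17) = 4/17.
From Bag C: P(both red) = (6/8)(5/7) = 15/28.
Total probability = (1/5)(1/15) + (1/5)(4/17) + (3/5)(15/28) = 13631/35700.

13631/35700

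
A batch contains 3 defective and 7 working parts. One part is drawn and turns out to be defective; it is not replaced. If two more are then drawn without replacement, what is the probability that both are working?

After the first draw, 7 of the remaining 9 parts are working.
P = 7/9 × 6/8 = 42/72 = 7/12.

7/12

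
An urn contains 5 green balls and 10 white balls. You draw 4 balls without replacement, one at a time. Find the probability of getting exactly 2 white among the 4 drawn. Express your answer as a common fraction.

30/91

One ordering (white drawn first) has probability 10/15 × 9/14 × 5/13 × 4/12 = 1800/32760 = 5/91.
There are C(4,2) = 6 such orderings, each equally likely, so P = 6 × 5/91 = 30/91.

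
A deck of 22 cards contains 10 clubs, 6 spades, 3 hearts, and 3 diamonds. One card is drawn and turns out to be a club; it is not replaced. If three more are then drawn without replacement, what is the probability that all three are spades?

2/133

After the first draw, 6 of the remaining 21 cards are spades.
P = 6/21 × 5/20 × 4/19 = 120/7980 = 2/133.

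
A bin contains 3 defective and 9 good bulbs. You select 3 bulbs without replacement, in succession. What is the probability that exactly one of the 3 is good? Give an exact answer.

One ordering (good drawn first) has probability 9/12 × 3/11 × 2/10 = 54/1320 = 9/220.
There are C(3,1) = 3 such orderings, each equally likely, so P = 3 × 9/220 = 27/220.

27/220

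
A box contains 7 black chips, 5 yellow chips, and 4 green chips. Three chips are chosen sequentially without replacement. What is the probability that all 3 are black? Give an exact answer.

1/16

P(all black) = 7/16 × 6/15 × 5/14 = 210/3360 = 1/16.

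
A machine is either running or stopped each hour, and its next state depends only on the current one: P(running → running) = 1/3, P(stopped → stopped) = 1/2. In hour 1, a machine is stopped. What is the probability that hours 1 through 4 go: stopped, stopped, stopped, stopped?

Hour 1 is given. For each transition, use the conditional probability from the current state:
P(stopped | stopped) = 1/2; P(stopped | stopped) = 1/2; P(stopped | stopped) = 1/2.
P = 1/2 × 1/2 × 1/2 = 1/8.

1/8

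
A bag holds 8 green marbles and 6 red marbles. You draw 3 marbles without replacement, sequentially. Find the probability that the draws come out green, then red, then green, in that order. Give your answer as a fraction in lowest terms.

Chain rule:
P = 8/14 × 6/13 × 7/12 = 336/2184 = 2/13.

2/13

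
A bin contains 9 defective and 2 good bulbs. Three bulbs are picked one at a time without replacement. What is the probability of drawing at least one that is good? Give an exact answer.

P(no good) = 9/11 × 8/10 × 7/9 = 504/990 = 28/55.
P(at least one) = 1 − 28/55 = 27/55.

27/55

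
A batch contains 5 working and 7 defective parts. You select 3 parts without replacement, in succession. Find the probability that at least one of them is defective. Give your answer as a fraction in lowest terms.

21/22

P(no defective) = 5/12 × 4/11 × 3/10 = 60/1320 = 1/22.
P(at least one) = 1 − 1/22 = 21/22.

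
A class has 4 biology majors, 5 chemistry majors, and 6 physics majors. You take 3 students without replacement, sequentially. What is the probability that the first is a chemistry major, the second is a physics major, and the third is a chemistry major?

4/91

Chain rule:
P = 5/15 × 6/14 × 4/13 = 120/2730 = 4/91.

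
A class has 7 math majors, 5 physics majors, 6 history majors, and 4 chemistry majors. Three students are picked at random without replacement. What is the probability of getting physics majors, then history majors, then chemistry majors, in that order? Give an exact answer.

Each draw changes the counts, so multiply the conditional probabilities along the sequence:
P = 5/22 × 6/21 × 4/20 = 120/9240 = 1/77.

1/77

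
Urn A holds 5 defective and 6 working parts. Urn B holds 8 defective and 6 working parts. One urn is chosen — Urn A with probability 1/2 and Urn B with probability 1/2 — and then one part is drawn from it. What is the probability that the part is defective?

79/154

From Urn A: P(defective) = 5/11.
From Urn B: P(defective) = 8/14.
Total probability = (1/2)(5/11) + (1/2)(8/14) = 79/154.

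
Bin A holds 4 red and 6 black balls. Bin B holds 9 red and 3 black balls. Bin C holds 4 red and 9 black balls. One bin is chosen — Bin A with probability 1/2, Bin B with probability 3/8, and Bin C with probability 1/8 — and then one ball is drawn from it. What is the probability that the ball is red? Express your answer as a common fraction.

From Bin A: P(red) = 4/10.
From Bin B: P(red) = 9/12.
From Bin C: P(red) = 4/13.
Total probability = (1/2)(4/10) + (3/8)(9/12) + (1/8)(4/13) = 1081/2080.

1081/2080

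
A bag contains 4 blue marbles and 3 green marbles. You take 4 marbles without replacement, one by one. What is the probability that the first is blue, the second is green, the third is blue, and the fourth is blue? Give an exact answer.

Chain rule:
P = 4/7 × 3/6 × 3/5 × 2/4 = 72/840 = 3/35.

3/35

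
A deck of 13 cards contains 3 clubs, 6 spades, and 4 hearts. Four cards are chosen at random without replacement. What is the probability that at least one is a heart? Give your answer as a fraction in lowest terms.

P(no hearts) = 9/13 × 8/12 × 7/11 × 6/10 = 3024/17160 = 126/715.
P(at least one) = 1 − 126/715 = 589/715.

589/715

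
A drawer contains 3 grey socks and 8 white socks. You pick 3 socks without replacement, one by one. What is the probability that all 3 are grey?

1/165

P(every draw is grey) = 3/11 × 2/10 × 1/9 = 6/990 = 1/165.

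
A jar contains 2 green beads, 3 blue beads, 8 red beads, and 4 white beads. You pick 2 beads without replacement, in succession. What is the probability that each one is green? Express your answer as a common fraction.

1/136

P(every draw is green) = 2/17 × 1/16 = 2/272 = 1/136.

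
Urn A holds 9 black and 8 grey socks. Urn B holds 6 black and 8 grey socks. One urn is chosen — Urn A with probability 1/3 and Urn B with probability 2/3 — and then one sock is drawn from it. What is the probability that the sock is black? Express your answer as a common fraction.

55/119

From Urn A: P(black) = 9/17.
From Urn B: P(black) = 6/14.
Total probability = (1/3)(9/17) + (2/3)(6/14) = 55/119.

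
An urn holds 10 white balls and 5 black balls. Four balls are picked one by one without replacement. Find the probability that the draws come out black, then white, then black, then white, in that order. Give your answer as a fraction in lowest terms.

5/91

Chain rule:
P = 5/15 × 10/14 × 4/13 × 9/12 = 1800/32760 = 5/91.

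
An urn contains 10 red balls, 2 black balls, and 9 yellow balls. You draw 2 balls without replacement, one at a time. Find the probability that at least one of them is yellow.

24/35

P(no yellow) = 12/21 × 11/20 = 132/420 = 11/35.
P(at least one) = 1 − 11/35 = 24/35.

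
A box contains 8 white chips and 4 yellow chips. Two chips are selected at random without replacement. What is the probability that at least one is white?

10/11

P(no white) = 4/12 × 3/11 = 12/132 = 1/11.
P(at least one) = 1 − 1/11 = 10/11.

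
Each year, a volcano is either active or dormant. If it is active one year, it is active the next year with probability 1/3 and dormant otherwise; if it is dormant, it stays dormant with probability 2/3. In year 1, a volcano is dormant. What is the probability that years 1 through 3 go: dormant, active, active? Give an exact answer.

1/9

Year 1 is given. For each transition, use the conditional probability from the current state:
P(active | dormant) = 1/3; P(active | active) = 1/3.
P = 1/3 × 1/3 = 1/9.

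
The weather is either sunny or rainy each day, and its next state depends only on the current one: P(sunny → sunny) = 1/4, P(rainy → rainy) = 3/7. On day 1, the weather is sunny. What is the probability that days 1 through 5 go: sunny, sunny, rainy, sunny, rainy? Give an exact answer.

Day 1 is given. For each transition, use the conditional probability from the current state:
P(sunny | sunny) = 1/4; P(rainy | sunny) = 3/4; P(sunny | rainy) = 4/7; P(rainy | sunny) = 3/4.
P = 1/4 × 3/4 × 4/7 × 3/4 = 36/448 = 9/112.

9/112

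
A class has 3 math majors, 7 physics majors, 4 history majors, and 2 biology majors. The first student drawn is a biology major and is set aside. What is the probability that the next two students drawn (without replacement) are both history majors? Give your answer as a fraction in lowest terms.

With the first student removed, 4 history majors remain out of 15.
P = 4/15 × 3/14 = 12/210 = 2/35.

2/35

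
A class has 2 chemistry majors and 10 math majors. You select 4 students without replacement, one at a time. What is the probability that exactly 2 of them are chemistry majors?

One ordering (chemistry majors drawn first) has probability 2/12 × 1/11 × 10/10 × 9/9 = 180/11880 = 1/66.
There are C(4,2) = 6 such orderings, each equally likely, so P = 6 × 1/66 = 1/11.

1/11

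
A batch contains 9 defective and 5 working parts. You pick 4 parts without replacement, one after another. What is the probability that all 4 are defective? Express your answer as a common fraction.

P(all defective) = 9/14 × 8/13 × 7/12 × 6/11 = 3024/24024 = 18/143.

18/143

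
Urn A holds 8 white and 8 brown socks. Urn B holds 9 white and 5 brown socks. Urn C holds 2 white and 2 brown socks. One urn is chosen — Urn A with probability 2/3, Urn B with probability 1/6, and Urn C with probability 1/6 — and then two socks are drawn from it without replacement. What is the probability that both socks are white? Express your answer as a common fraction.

1361/5460

From Urn A: P(both white) = (8/16)(7/15) = 7/30.
From Urn B: P(both white) = (9/14)(8/13) = 36/91.
From Urn C: P(both white) = (2/4)(1/3) = 1/6.
Total probability = (2/3)(7/30) + (1/6)(36/91) + (1/6)(1/6) = 1361/5460.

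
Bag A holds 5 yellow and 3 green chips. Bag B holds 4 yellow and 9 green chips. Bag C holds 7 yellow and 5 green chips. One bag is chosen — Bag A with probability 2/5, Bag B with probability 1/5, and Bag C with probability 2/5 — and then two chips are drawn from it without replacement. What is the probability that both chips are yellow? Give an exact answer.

1429/5005

From Bag A: P(both yellow) = (5/8)(4/7) = 5/14.
From Bag B: P(both yellow) = (4/13)(3/12) = 1/13.
From Bag C: P(both yellow) = (7/12)(6/11) = 7/22.
Total probability = (2/5)(5/14) + (1/5)(1/13) + (2/5)(7/22) = 1429/5005.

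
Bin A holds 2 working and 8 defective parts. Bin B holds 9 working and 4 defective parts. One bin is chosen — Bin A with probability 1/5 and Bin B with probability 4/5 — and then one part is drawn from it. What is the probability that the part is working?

193/325

From Bin A: P(working) = 2/10.
From Bin B: P(working) = 9/13.
Total probability = (1/5)(2/10) + (4/5)(9/13) = 193/325.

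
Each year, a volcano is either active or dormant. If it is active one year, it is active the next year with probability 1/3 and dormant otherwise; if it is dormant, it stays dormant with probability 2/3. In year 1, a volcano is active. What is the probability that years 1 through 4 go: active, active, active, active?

Year 1 is given. For each transition, use the conditional probability from the current state:
P(active | active) = 1/3; P(active | active) = 1/3; P(active | active) = 1/3.
P = 1/3 × 1/3 × 1/3 = 1/27.

1/27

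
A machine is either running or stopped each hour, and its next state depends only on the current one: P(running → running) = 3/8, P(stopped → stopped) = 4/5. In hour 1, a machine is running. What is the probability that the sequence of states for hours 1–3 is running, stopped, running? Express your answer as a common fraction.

1/8

Hour 1 is given. For each transition, use the conditional probability from the current state:
P(stopped | running) = 5/8; P(running | stopped) = 1/5.
P = 5/8 × 1/5 = 5/40 = 1/8.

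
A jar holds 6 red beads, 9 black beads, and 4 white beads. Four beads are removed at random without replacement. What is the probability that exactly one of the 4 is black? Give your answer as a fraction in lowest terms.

90/323

One ordering (black drawn first) has probability 9/19 × 10/18 × 9/17 × 8/16 = 6480/93024 = 45/646.
There are C(4,1) = 4 such orderings, each equally likely, so P = 4 × 45/646 = 90/323.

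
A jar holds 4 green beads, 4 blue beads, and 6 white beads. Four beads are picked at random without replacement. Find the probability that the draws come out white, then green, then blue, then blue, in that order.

12/1001

Each draw changes the counts, so multiply the conditional probabilities along the sequence:
P = 6/14 × 4/13 × 4/12 × 3/11 = 288/24024 = 12/1001.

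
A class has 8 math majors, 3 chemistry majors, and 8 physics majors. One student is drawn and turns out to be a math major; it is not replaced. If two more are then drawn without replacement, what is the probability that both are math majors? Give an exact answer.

7/51

With the first student removed, 7 math majors remain out of 18.
P = 7/18 × 6/17 = 42/306 = 7/51.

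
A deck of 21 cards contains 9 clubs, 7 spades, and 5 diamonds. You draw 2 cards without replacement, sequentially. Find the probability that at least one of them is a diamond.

3/7

P(no diamonds) = 16/21 × 15/20 = 240/420 = 4/7.
P(at least one) = 1 − 4/7 = 3/7.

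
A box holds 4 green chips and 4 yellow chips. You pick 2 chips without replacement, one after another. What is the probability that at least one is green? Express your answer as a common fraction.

11/14

P(no green) = 4/8 × 3/7 = 12/56 = 3/14.
P(at least one) = 1 − 3/14 = 11/14.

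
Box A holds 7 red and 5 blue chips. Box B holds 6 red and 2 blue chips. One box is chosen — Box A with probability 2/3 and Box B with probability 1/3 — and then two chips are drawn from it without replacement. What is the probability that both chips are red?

361/924

From Box A: P(both red) = (7/12)(6/11) = 7/22.
From Box B: P(both red) = (6/8)(5/7) = 15/28.
Total probability = (2/3)(7/22) + (1/3)(15/28) = 361/924.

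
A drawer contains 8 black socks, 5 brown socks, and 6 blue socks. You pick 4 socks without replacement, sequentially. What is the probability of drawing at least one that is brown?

P(no brown) = 14/19 × 13/18 × 12/17 × 11/16 = 24024/93024 = 1001/3876.
P(at least one) = 1 − 1001/3876 = 2875/3876.

2875/3876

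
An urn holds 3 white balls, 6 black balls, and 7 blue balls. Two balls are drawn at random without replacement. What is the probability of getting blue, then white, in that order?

Multiply the probability of each draw given the previous ones:
P = 7/16 × 3/15 = 21/240 = 7/80.

7/80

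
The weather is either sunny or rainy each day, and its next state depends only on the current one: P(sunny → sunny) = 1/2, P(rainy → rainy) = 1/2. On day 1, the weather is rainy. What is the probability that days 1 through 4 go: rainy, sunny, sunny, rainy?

1/8

Day 1 is given. For each transition, use the conditional probability from the current state:
P(sunny | rainy) = 1/2; P(sunny | sunny) = 1/2; P(rainy | sunny) = 1/2.
P = 1/2 × 1/2 × 1/2 = 1/8.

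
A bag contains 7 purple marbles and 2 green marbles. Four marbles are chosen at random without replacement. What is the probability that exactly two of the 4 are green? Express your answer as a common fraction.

One ordering (green drawn first) has probability 2/9 × 1/8 × 7/7 × 6/6 = 84/3024 = 1/36.
There are C(4,2) = 6 such orderings, each equally likely, so P = 6 × 1/36 = 1/6.

1/6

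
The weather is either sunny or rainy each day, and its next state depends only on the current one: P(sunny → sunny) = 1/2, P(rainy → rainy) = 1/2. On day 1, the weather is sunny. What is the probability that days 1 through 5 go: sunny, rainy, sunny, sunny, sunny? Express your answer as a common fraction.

Day 1 is given. For each transition, use the conditional probability from the current state:
P(rainy | sunny) = 1/2; P(sunny | rainy) = 1/2; P(sunny | sunny) = 1/2; P(sunny | sunny) = 1/2.
P = 1/2 × 1/2 × 1/2 × 1/2 = 1/16.

1/16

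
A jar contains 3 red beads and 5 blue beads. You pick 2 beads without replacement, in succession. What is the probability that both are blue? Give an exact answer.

5/14

P(all blue) = 5/8 × 4/7 = 20/56 = 5/14.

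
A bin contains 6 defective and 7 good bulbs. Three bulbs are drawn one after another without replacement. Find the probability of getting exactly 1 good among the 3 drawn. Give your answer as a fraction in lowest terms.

105/286

One ordering (good drawn first) has probability 7/13 × 6/12 × 5/11 = 210/1716 = 35/286.
There are C(3,1) = 3 such orderings, each equally likely, so P = 3 × 35/286 = 105/286.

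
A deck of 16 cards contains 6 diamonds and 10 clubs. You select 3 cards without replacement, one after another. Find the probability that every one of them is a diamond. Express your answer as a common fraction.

1/28

P = 6/16 × 5/15 × 4/14 = 120/3360 = 1/28.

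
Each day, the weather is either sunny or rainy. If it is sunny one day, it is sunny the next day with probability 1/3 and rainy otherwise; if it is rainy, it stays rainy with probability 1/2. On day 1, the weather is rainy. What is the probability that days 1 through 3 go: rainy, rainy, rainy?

Day 1 is given. For each transition, use the conditional probability from the current state:
P(rainy | rainy) = 1/2; P(rainy | rainy) = 1/2.
P = 1/2 × 1/2 = 1/4.

1/4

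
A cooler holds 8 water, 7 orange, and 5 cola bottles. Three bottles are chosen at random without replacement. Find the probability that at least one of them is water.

46/57

P(no water) = 12/20 × 11/19 × 10/18 = 1320/6840 = 11/57.
P(at least one) = 1 − 11/57 = 46/57.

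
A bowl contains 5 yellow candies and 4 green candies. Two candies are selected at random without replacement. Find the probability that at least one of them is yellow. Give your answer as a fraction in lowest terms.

P(no yellow) = 4/9 × 3/8 = 12/72 = 1/6.
P(at least one) = 1 − 1/6 = 5/6.

5/6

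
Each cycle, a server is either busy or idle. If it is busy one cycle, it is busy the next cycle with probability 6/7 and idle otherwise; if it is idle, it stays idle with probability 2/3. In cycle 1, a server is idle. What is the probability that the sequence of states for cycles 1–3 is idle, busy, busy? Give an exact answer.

Cycle 1 is given. For each transition, use the conditional probability from the current state:
P(busy | idle) = 1/3; P(busy | busy) = 6/7.
P = 1/3 × 6/7 = 6/21 = 2/7.

2/7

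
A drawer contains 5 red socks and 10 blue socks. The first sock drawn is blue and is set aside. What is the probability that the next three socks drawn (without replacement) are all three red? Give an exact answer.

5/182

After the first draw, 5 of the remaining 14 socks are red.
P = 5/14 × 4/13 × 3/12 = 60/2184 = 5/182.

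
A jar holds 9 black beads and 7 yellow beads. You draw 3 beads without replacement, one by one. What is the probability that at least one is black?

P(no black) = 7/16 × 6/15 × 5/14 = 210/3360 = 1/16.
P(at least one) = 1 − 1/16 = 15/16.

15/16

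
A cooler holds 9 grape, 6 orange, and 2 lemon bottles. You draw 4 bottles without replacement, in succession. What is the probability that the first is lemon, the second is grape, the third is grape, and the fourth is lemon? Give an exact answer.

3/1190

Multiply the probability of each draw given the previous ones:
P = 2/17 × 9/16 × 8/15 × 1/14 = 144/57120 = 3/1190.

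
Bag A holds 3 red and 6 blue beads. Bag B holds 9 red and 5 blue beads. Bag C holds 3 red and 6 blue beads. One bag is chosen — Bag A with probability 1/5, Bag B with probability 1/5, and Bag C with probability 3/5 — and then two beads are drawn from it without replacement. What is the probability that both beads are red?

From Bag A: P(both red) = (3/9)(2/8) = 1/12.
From Bag B: P(both red) = (9/14)(8/13) = 36/91.
From Bag C: P(both red) = (3/9)(2/8) = 1/12.
Total probability = (1/5)(1/12) + (1/5)(36/91) + (3/5)(1/12) = 199/1365.

199/1365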